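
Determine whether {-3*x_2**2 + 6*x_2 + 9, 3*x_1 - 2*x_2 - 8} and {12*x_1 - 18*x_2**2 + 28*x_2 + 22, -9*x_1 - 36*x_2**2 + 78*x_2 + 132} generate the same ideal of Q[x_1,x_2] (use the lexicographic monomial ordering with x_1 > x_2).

Yes, the ideals are equal.

For a fixed monomial order, each ideal has a unique reduced Gröbner basis; comparing bases decides equality.
Buchberger on the first generating set:
f_1 = -3*x_2**2 + 6*x_2 + 9, LT = x_2**2.
f_2 = 3*x_1 - 2*x_2 - 8, LT = x_1.

The S-polynomials (S(f_1,f_2)) all reduce to 0 modulo the current basis, so we have a Gröbner basis.
Inter-reduce: drop elements whose leading term is divisible by another's, tail-reduce, and make monic.
Reduced Gröbner basis: {x_1 - 2/3*x_2 - 8/3, x_2**2 - 2*x_2 - 3}.

Buchberger on the second generating set:
h_1 = 12*x_1 - 18*x_2**2 + 28*x_2 + 22, LT = x_1.
h_2 = -9*x_1 - 36*x_2**2 + 78*x_2 + 132, LT = x_1.

S(h_1,h_2): lcm = x_1. S = -11/2*x_2**2 + 11*x_2 + 33/2.
  leading term x_2**2: no divisor's leading term divides it; move -11/2*x_2**2 to the remainder.
  leading term x_2: no divisor's leading term divides it; move 11*x_2 to the remainder.
  leading term 1: no divisor's leading term divides it; move 33/2 to the remainder.
  remainder -11/2*x_2**2 + 11*x_2 + 33/2 ≠ 0; add k_3 = -11/2*x_2**2 + 11*x_2 + 33/2 to the basis.

The other S-polynomials (S(h_1,k_3), S(h_2,k_3)) all reduce to 0 modulo the current basis, so we have a Gröbner basis.
Inter-reduce: drop elements whose leading term is divisible by another's, tail-reduce, and make monic.
Reduced Gröbner basis: {x_1 - 2/3*x_2 - 8/3, x_2**2 - 2*x_2 - 3}.

Same reduced basis, so the two generating sets span the same ideal.
The same test decides containment: I ⊆ J iff every generator of I reduces to 0 modulo a Gröbner basis of J.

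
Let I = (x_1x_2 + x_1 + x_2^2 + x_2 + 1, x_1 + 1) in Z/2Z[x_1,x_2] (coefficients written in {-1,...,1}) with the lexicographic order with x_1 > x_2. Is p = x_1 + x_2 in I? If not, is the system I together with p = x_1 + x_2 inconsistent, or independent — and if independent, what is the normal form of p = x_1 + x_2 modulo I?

First compute the reduced Gröbner basis of I by Buchberger's algorithm.
f_1 = x_1x_2 + x_1 + x_2^2 + x_2 + 1, LT = x_1x_2.
f_2 = x_1 + 1, LT = x_1.

S(f_1,f_2): lcm = x_1x_2. S = x_1 + x_2^2 + 1.
  leading term x_1: subtract (1)·f_2 from x_1 + x_2^2 + 1 → x_2^2
  leading term x_2^2: no divisor's leading term divides it; move x_2^2 to the remainder.
  remainder x_2^2 ≠ 0; add h_3 = x_2^2 to the basis.

The other S-polynomials (S(f_1,h_3), S(f_2,h_3)) all reduce to 0 modulo the current basis, so we have a Gröbner basis.
Inter-reduce: drop elements whose leading term is divisible by another's, tail-reduce, and make monic.
Reduced Gröbner basis: {x_1 + 1, x_2^2}.
Label its elements g_1 = x_1 + 1, g_2 = x_2^2.

Reduce p = x_1 + x_2 modulo G:
  leading term x_1: subtract (1)·g_1 from x_1 + x_2 → x_2 + 1
  leading term x_2: no divisor's leading term divides it; move x_2 to the remainder.
  leading term 1: no divisor's leading term divides it; move 1 to the remainder.
  normal form = x_2 + 1.
The normal form is nonzero, so p ∉ I. Since p minus its normal form lies in I, I + (p) = I + (r) where r = x_2 + 1; decide whether this ideal is the whole ring.
Run Buchberger on G together with r (pairs among the g_i already reduce to 0 since G is a Gröbner basis):
g_1 = x_1 + 1, LT = x_1.
g_2 = x_2^2, LT = x_2^2.
r = x_2 + 1, LT = x_2.

S(g_2,r): lcm = x_2^2. S = x_2.
  leading term x_2: subtract (1)·r from x_2 → 1
  leading term 1: no divisor's leading term divides it; move 1 to the remainder.
  remainder 1 ≠ 0; add m_4 = 1 to the basis.

The other S-polynomials (S(g_1,g_2), S(g_1,r), S(g_1,m_4), S(g_2,m_4), S(r,m_4)) all reduce to 0 modulo the current basis, so we have a Gröbner basis.
Inter-reduce: drop elements whose leading term is divisible by another's, tail-reduce, and make monic.
Reduced Gröbner basis: {1}.
The reduced Gröbner basis of I + (p) is {1}: the ideal is the whole ring, so the enlarged system has no common solution — adjoining p is inconsistent.

Adjoining x_1 + x_2 makes the ideal the whole ring: the system is inconsistent.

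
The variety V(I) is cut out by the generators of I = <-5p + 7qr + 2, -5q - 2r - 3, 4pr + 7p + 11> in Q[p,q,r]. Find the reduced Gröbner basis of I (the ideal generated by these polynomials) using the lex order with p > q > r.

f_1 = -5p + 7qr + 2, LT = p.
f_2 = -5q - 2r - 3, LT = q.
f_3 = 4pr + 7p + 11, LT = pr.

S(f_1,f_2): leading monomials are coprime, so the S-polynomial reduces to 0 (Buchberger's first criterion).
S(f_1,f_3): lcm = pr. S = -7/4p - 7/5qr^2 - 2/5r - 11/4.
  leading term p: subtract (7/20)·f_1 from -7/4p - 7/5qr^2 - 2/5r - 11/4 → -7/5qr^2 - 49/20qr - 2/5r - 69/20
  leading term qr^2: subtract (7/25r^2)·f_2 from -7/5qr^2 - 49/20qr - 2/5r - 69/20 → -49/20qr + 14/25r^3 + 21/25r^2 - 2/5r - 69/20
  leading term qr: subtract (49/100r)·f_2 from -49/20qr + 14/25r^3 + 21/25r^2 - 2/5r - 69/20 → 14/25r^3 + 91/50r^2 + 107/100r - 69/20
  leading term r^3: no divisor's leading term divides it; move 14/25r^3 to the remainder.
  leading term r^2: no divisor's leading term divides it; move 91/50r^2 to the remainder.
  leading term r: no divisor's leading term divides it; move 107/100r to the remainder.
  leading term 1: no divisor's leading term divides it; move -69/20 to the remainder.
  remainder 14/25r^3 + 91/50r^2 + 107/100r - 69/20 ≠ 0; add g_4 = 14/25r^3 + 91/50r^2 + 107/100r - 69/20 to the basis.

S(f_2,f_3): leading monomials are coprime, so the S-polynomial reduces to 0 (Buchberger's first criterion).
S(f_1,g_4): leading monomials are coprime, so the S-polynomial reduces to 0 (Buchberger's first criterion).
S(f_2,g_4): leading monomials are coprime, so the S-polynomial reduces to 0 (Buchberger's first criterion).
S(f_3,g_4): lcm = pr^3. S = -3/2pr^2 - 107/56pr + 345/56p + 11/4r^2.
  leading term pr^2: subtract (3/10r^2)·f_1 from -3/2pr^2 - 107/56pr + 345/56p + 11/4r^2 → -107/56pr + 345/56p - 21/10qr^3 + 43/20r^2
  leading term pr: subtract (107/280r)·f_1 from -107/56pr + 345/56p - 21/10qr^3 + 43/20r^2 → 345/56p - 21/10qr^3 - 107/40qr^2 + 43/20r^2 - 107/140r
  leading term p: subtract (-69/56)·f_1 from 345/56p - 21/10qr^3 - 107/40qr^2 + 43/20r^2 - 107/140r → -21/10qr^3 - 107/40qr^2 + 69/8qr + 43/20r^2 - 107/140r + 69/28
  leading term qr^3: subtract (21/50r^3)·f_2 from -21/10qr^3 - 107/40qr^2 + 69/8qr + 43/20r^2 - 107/140r + 69/28 → -107/40qr^2 + 69/8qr + 21/25r^4 + 63/50r^3 + 43/20r^2 - 107/140r + 69/28
  leading term qr^2: subtract (107/200r^2)·f_2 from -107/40qr^2 + 69/8qr + 21/25r^4 + 63/50r^3 + 43/20r^2 - 107/140r + 69/28 → 69/8qr + 21/25r^4 + 233/100r^3 + 751/200r^2 - 107/140r + 69/28
  leading term qr: subtract (-69/40r)·f_2 from 69/8qr + 21/25r^4 + 233/100r^3 + 751/200r^2 - 107/140r + 69/28 → 21/25r^4 + 233/100r^3 + 61/200r^2 - 1663/280r + 69/28
  leading term r^4: subtract (3/2r)·g_4 from 21/25r^4 + 233/100r^3 + 61/200r^2 - 1663/280r + 69/28 → -2/5r^3 - 13/10r^2 - 107/140r + 69/28
  leading term r^3: subtract (-5/7)·g_4 from -2/5r^3 - 13/10r^2 - 107/140r + 69/28 → 0
  remainder 0.

Every S-polynomial of the final basis reduces to 0, so we have a Gröbner basis.
Inter-reduce: drop elements whose leading term is divisible by another's, tail-reduce, and make monic.

G = {p + 14/25r^2 + 21/25r - 2/5, q + 2/5r + 3/5, r^3 + 13/4r^2 + 107/56r - 345/56}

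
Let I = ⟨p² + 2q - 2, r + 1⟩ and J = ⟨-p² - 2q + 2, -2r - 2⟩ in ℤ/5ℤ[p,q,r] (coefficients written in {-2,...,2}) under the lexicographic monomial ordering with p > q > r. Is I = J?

Since reduced Gröbner bases are canonical representatives of ideals under a given ordering, it suffices to compute and compare them.
Buchberger on the first generating set:
f_1 = p² + 2q - 2, LT = p².
f_2 = r + 1, LT = r.

S(f_1,f_2): leading monomials are coprime, so the S-polynomial reduces to 0 (Buchberger's first criterion).
Every S-polynomial of the final basis reduces to 0, so we have a Gröbner basis.
Inter-reduce: drop elements whose leading term is divisible by another's, tail-reduce, and make monic.
Reduced Gröbner basis: {p² + 2q - 2, r + 1}.

Buchberger on the second generating set:
h_1 = -p² - 2q + 2, LT = p².
h_2 = -2r - 2, LT = r.

S(h_1,h_2): leading monomials are coprime, so the S-polynomial reduces to 0 (Buchberger's first criterion).
Every S-polynomial of the final basis reduces to 0, so we have a Gröbner basis.
Inter-reduce: drop elements whose leading term is divisible by another's, tail-reduce, and make monic.
Reduced Gröbner basis: {p² + 2q - 2, r + 1}.

Same reduced basis, so the two generating sets span the same ideal.

Yes, the ideals are equal.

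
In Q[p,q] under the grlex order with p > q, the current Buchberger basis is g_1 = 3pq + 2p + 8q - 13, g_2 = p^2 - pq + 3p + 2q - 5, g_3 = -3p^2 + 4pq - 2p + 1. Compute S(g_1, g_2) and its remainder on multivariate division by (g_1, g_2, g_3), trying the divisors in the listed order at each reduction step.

lcm(LM(g_1), LM(g_2)) = p^2q.
S = (lcm/LT(g_1))·g_1 − (lcm/LT(g_2))·g_2 = pq^2 + 2/3p^2 - 1/3pq - 2q^2 - 13/3p + 5q.
Reduce S modulo (g_1, g_2, g_3) in that order:
  leading term pq^2: subtract (1/3q)·g_1 from pq^2 + 2/3p^2 - 1/3pq - 2q^2 - 13/3p + 5q → 2/3p^2 - pq - 14/3q^2 - 13/3p + 28/3q
  leading term p^2: subtract (2/3)·g_2 from 2/3p^2 - pq - 14/3q^2 - 13/3p + 28/3q → -1/3pq - 14/3q^2 - 19/3p + 8q + 10/3
  leading term pq: subtract (-1/9)·g_1 from -1/3pq - 14/3q^2 - 19/3p + 8q + 10/3 → -14/3q^2 - 55/9p + 80/9q + 17/9
  leading term q^2: no divisor's leading term divides it; move -14/3q^2 to the remainder.
  leading term p: no divisor's leading term divides it; move -55/9p to the remainder.
  leading term q: no divisor's leading term divides it; move 80/9q to the remainder.
  leading term 1: no divisor's leading term divides it; move 17/9 to the remainder.
The remainder -14/3q^2 - 55/9p + 80/9q + 17/9 is nonzero, so it would be added as the next basis element.
An S-polynomial is built so that the two leading terms cancel; whether anything survives reduction is exactly the Gröbner-basis criterion.

S(g_1, g_2) = pq^2 + 2/3p^2 - 1/3pq - 2q^2 - 13/3p + 5q; remainder on division = -14/3q^2 - 55/9p + 80/9q + 17/9.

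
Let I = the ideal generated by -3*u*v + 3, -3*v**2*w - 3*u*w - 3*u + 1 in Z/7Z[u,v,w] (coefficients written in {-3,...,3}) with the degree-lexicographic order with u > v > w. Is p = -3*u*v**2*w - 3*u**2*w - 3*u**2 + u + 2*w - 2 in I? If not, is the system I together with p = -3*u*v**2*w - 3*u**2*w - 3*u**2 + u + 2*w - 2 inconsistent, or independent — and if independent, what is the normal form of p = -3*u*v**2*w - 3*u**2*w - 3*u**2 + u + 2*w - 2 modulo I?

-3*u*v**2*w - 3*u**2*w - 3*u**2 + u + 2*w - 2 is independent of I; its normal form modulo I is 2*w - 2.

First compute the reduced Gröbner basis of I by Buchberger's algorithm.
f_1 = -3*u*v + 3, LT = u*v.
f_2 = -3*v**2*w - 3*u*w - 3*u + 1, LT = v**2*w.

S(f_1,f_2): lcm = u*v**2*w. S = -u**2*w - u**2 - v*w - 2*u.
  reduce S modulo (f_1, f_2):
  remainder -u**2*w - u**2 - v*w - 2*u ≠ 0; add h_3 = -u**2*w - u**2 - v*w - 2*u to the basis.

The other S-polynomials (S(f_1,h_3), S(f_2,h_3)) all reduce to 0 modulo the current basis, so we have a Gröbner basis.
Inter-reduce: drop elements whose leading term is divisible by another's, tail-reduce, and make monic.
Reduced Gröbner basis: {u**2*w + u**2 + v*w + 2*u, v**2*w + u*w + u + 2, u*v - 1}.
Label its elements g_1 = u**2*w + u**2 + v*w + 2*u, g_2 = v**2*w + u*w + u + 2, g_3 = u*v - 1.

Reduce p = -3*u*v**2*w - 3*u**2*w - 3*u**2 + u + 2*w - 2 modulo G:
  leading term u*v**2*w: subtract (-3*u)·g_2 from -3*u*v**2*w - 3*u**2*w - 3*u**2 + u + 2*w - 2 → 2*w - 2
  leading term w: no divisor's leading term divides it; move 2*w to the remainder.
  leading term 1: no divisor's leading term divides it; move -2 to the remainder.
  normal form = 2*w - 2.
The normal form is nonzero, so p ∉ I. Since p minus its normal form lies in I, I + (p) = I + (r) where r = 2*w - 2; decide whether this ideal is the whole ring.
Run Buchberger on G together with r (pairs among the g_i already reduce to 0 since G is a Gröbner basis):
g_1 = u**2*w + u**2 + v*w + 2*u, LT = u**2*w.
g_2 = v**2*w + u*w + u + 2, LT = v**2*w.
g_3 = u*v - 1, LT = u*v.
r = 2*w - 2, LT = w.

S(g_1,r): lcm = u**2*w. S = 2*u**2 + v*w + 2*u.
  reduce S modulo (g_1, g_2, g_3, r):
  remainder 2*u**2 + 2*u + v ≠ 0; add m_5 = 2*u**2 + 2*u + v to the basis.

S(g_2,r): lcm = v**2*w. S = u*w + v**2 + u + 2.
  reduce S modulo (g_1, g_2, g_3, r, m_5):
  remainder v**2 + 2*u + 2 ≠ 0; add m_6 = v**2 + 2*u + 2 to the basis.

The other S-polynomials (S(g_1,g_2), S(g_1,g_3), S(g_2,g_3), S(g_3,r), S(g_1,m_5), S(g_2,m_5), S(g_3,m_5), S(r,m_5), S(g_1,m_6), S(g_2,m_6), S(g_3,m_6), S(r,m_6), S(m_5,m_6)) all reduce to 0 modulo the current basis, so we have a Gröbner basis.
Inter-reduce: drop elements whose leading term is divisible by another's, tail-reduce, and make monic.
Reduced Gröbner basis: {u**2 + u - 3*v, u*v - 1, v**2 + 2*u + 2, w - 1}.
The reduced Gröbner basis of I + (p) is {u**2 + u - 3*v, u*v - 1, v**2 + 2*u + 2, w - 1} ≠ {1}, a proper ideal, so the enlarged system stays consistent: p is independent of I, with normal form 2*w - 2.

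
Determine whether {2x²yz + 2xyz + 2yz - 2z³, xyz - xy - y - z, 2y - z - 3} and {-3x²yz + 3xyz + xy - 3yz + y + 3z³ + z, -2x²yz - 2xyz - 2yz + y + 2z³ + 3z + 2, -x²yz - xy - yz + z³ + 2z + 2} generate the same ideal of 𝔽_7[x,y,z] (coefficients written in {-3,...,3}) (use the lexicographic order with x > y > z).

Equality of ideals is decidable: compute both reduced Gröbner bases (unique for the ordering) and check whether they agree.
Buchberger on the first generating set:
f_1 = 2x²yz + 2xyz + 2yz - 2z³, LT = x²yz.
f_2 = xyz - xy - y - z, LT = xyz.
f_3 = 2y - z - 3, LT = y.

S(f_1,f_2): lcm = x²yz. S = x²y + xyz + xy + xz + yz - z³.
  reduce S modulo (f_1, f_2, f_3):
  remainder -3x²z - 2x² + 2xz + 3x - z³ - 3z² + 3z - 2 ≠ 0; add g_4 = -3x²z - 2x² + 2xz + 3x - z³ - 3z² + 3z - 2 to the basis.

S(f_1,f_3): lcm = x²yz. S = -3x²z² - 2x²z + xyz + yz - z³.
  reduce S modulo (f_1, f_2, f_3, g_4):
  remainder -2xz² + xz - 2x + z⁴ + 2z³ + z² - 2z - 2 ≠ 0; add g_5 = -2xz² + xz - 2x + z⁴ + 2z³ + z² - 2z - 2 to the basis.

S(f_2,f_3): lcm = xyz. S = -xy - 3xz² - 2xz - y - z.
  reduce S modulo (f_1, f_2, f_3, g_4, g_5):
  remainder 3xz - 2x + 2z⁴ - 3z³ + 2z² - 2z - 2 ≠ 0; add g_6 = 3xz - 2x + 2z⁴ - 3z³ + 2z² - 2z - 2 to the basis.

S(f_2,g_5): lcm = xyz². S = 3xyz - xy - 3yz⁴ + yz³ - 3yz² - 2yz - y - z².
  reduce S modulo (f_1, f_2, f_3, g_4, g_5, g_6):
  remainder -x + 2z⁵ + z³ + z² - 3z - 1 ≠ 0; add g_7 = -x + 2z⁵ + z³ + z² - 3z - 1 to the basis.

S(g_4,g_5): lcm = x²z². S = -x² - 3xz⁴ + xz³ + xz² - 2xz - x - 2z⁴ + z³ - z² + 3z.
  reduce S modulo (f_1, f_2, f_3, g_4, g_5, g_6, g_7):
  remainder -z⁷ + 3z⁶ - 2z⁵ - 2z⁴ - 2z³ + z² ≠ 0; add g_8 = -z⁷ + 3z⁶ - 2z⁵ - 2z⁴ - 2z³ + z² to the basis.

S(f_1,g_7): lcm = x²yz. S = 2xyz⁶ + xyz⁴ + xyz³ - 3xyz² + yz - z³.
  reduce S modulo (f_1, f_2, f_3, g_4, g_5, g_6, g_7, g_8):
  remainder 3z⁶ - 2z⁵ - z⁴ - z³ - z² - 3z ≠ 0; add g_9 = 3z⁶ - 2z⁵ - z⁴ - z³ - z² - 3z to the basis.

The other S-polynomials (S(f_1,g_4), S(f_2,g_4), S(f_3,g_4), S(f_1,g_5), S(f_3,g_5), S(f_1,g_6), S(f_2,g_6), S(f_3,g_6), S(g_4,g_6), S(g_5,g_6), S(f_2,g_7), S(f_3,g_7), S(g_4,g_7), S(g_5,g_7), S(g_6,g_7), S(f_1,g_8), S(f_2,g_8), S(f_3,g_8), S(g_4,g_8), S(g_5,g_8), S(g_6,g_8), S(g_7,g_8), S(f_1,g_9), S(f_2,g_9), S(f_3,g_9), S(g_4,g_9), S(g_5,g_9), S(g_6,g_9), S(g_7,g_9), S(g_8,g_9)) all reduce to 0 modulo the current basis, so we have a Gröbner basis.
Inter-reduce: drop elements whose leading term is divisible by another's, tail-reduce, and make monic.
Reduced Gröbner basis: {x - 2z⁵ - z³ - z² + 3z + 1, y + 3z + 2, z⁶ - 3z⁵ + 2z⁴ + 2z³ + 2z² - z}.

Buchberger on the second generating set:
h_1 = -3x²yz + 3xyz + xy - 3yz + y + 3z³ + z, LT = x²yz.
h_2 = -2x²yz - 2xyz - 2yz + y + 2z³ + 3z + 2, LT = x²yz.
h_3 = -x²yz - xy - yz + z³ + 2z + 2, LT = x²yz.

S(h_1,h_2): lcm = x²yz. S = -2xyz + 2xy - y + 1.
  reduce S modulo (h_1, h_2, h_3):
  remainder -2xyz + 2xy - y + 1 ≠ 0; add k_4 = -2xyz + 2xy - y + 1 to the basis.

S(h_1,h_3): lcm = x²yz. S = -xyz + xy + 2y - 3z + 2.
  reduce S modulo (h_1, h_2, h_3, k_4):
  remainder -y - 3z - 2 ≠ 0; add k_5 = -y - 3z - 2 to the basis.

S(h_1,k_4): lcm = x²yz. S = x²y - xyz - 2xy - 3x + yz + 2y - z³ + 2z.
  reduce S modulo (h_1, h_2, h_3, k_4, k_5):
  remainder -3x²z - 2x² + 2xz + 3x - z³ - 3z² + 3z - 2 ≠ 0; add k_6 = -3x²z - 2x² + 2xz + 3x - z³ - 3z² + 3z - 2 to the basis.

S(h_1,k_5): lcm = x²yz. S = -3x²z² - 2x²z - xyz + 2xy + yz + 2y - z³ + 2z.
  reduce S modulo (h_1, h_2, h_3, k_4, k_5, k_6):
  remainder -2xz² + xz - 2x + z⁴ + 2z³ + z² - 2z - 2 ≠ 0; add k_7 = -2xz² + xz - 2x + z⁴ + 2z³ + z² - 2z - 2 to the basis.

S(k_4,k_5): lcm = xyz. S = -xy - 3xz² - 2xz - 3y + 3.
  reduce S modulo (h_1, h_2, h_3, k_4, k_5, k_6, k_7):
  remainder 3xz - 2x + 2z⁴ - 3z³ + 2z² - 2z - 2 ≠ 0; add k_8 = 3xz - 2x + 2z⁴ - 3z³ + 2z² - 2z - 2 to the basis.

S(k_4,k_7): lcm = xyz². S = 3xyz - xy - 3yz⁴ + yz³ - 3yz² + 3yz - y + 3z.
  reduce S modulo (h_1, h_2, h_3, k_4, k_5, k_6, k_7, k_8):
  remainder -x + 2z⁵ + z³ + z² - 3z - 1 ≠ 0; add k_9 = -x + 2z⁵ + z³ + z² - 3z - 1 to the basis.

S(k_6,k_7): lcm = x²z². S = -x² - 3xz⁴ + xz³ + xz² - 2xz - x - 2z⁴ + z³ - z² + 3z.
  reduce S modulo (h_1, h_2, h_3, k_4, k_5, k_6, k_7, k_8, k_9):
  remainder -z⁷ + 3z⁶ - 2z⁵ - 2z⁴ - 2z³ + z² ≠ 0; add k_10 = -z⁷ + 3z⁶ - 2z⁵ - 2z⁴ - 2z³ + z² to the basis.

S(h_1,k_9): lcm = x²yz. S = 2xyz⁶ + xyz⁴ + xyz³ - 3xyz² - 2xyz + 2xy + yz + 2y - z³ + 2z.
  reduce S modulo (h_1, h_2, h_3, k_4, k_5, k_6, k_7, k_8, k_9, k_10):
  remainder 3z⁶ - 2z⁵ - z⁴ - z³ - z² - 3z ≠ 0; add k_11 = 3z⁶ - 2z⁵ - z⁴ - z³ - z² - 3z to the basis.

The other S-polynomials (S(h_2,h_3), S(h_2,k_4), S(h_3,k_4), S(h_2,k_5), S(h_3,k_5), S(h_1,k_6), S(h_2,k_6), S(h_3,k_6), S(k_4,k_6), S(k_5,k_6), S(h_1,k_7), S(h_2,k_7), S(h_3,k_7), S(k_5,k_7), S(h_1,k_8), S(h_2,k_8), S(h_3,k_8), S(k_4,k_8), S(k_5,k_8), S(k_6,k_8), S(k_7,k_8), S(h_2,k_9), S(h_3,k_9), S(k_4,k_9), S(k_5,k_9), S(k_6,k_9), S(k_7,k_9), S(k_8,k_9), S(h_1,k_10), S(h_2,k_10), S(h_3,k_10), S(k_4,k_10), S(k_5,k_10), S(k_6,k_10), S(k_7,k_10), S(k_8,k_10), S(k_9,k_10), S(h_1,k_11), S(h_2,k_11), S(h_3,k_11), S(k_4,k_11), S(k_5,k_11), S(k_6,k_11), S(k_7,k_11), S(k_8,k_11), S(k_9,k_11), S(k_10,k_11)) all reduce to 0 modulo the current basis, so we have a Gröbner basis.
Inter-reduce: drop elements whose leading term is divisible by another's, tail-reduce, and make monic.
Reduced Gröbner basis: {x - 2z⁵ - z³ - z² + 3z + 1, y + 3z + 2, z⁶ - 3z⁵ + 2z⁴ + 2z³ + 2z² - z}.

The two bases agree; hence the ideals are identical.

Yes, the ideals are equal.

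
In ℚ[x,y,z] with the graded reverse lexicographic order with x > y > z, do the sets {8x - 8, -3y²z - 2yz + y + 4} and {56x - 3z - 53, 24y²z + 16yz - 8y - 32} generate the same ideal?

No, the ideals differ.

Equality of ideals is decidable: compute both reduced Gröbner bases (unique for the ordering) and check whether they agree.
Buchberger on the first generating set:
f_1 = 8x - 8, LT = x.
f_2 = -3y²z - 2yz + y + 4, LT = y²z.

The S-polynomials (S(f_1,f_2)) all reduce to 0 modulo the current basis, so we have a Gröbner basis.
Inter-reduce: drop elements whose leading term is divisible by another's, tail-reduce, and make monic.
Reduced Gröbner basis: {y²z + ⅔yz - ⅓y - 4/3, x - 1}.

Buchberger on the second generating set:
h_1 = 56x - 3z - 53, LT = x.
h_2 = 24y²z + 16yz - 8y - 32, LT = y²z.

The S-polynomials (S(h_1,h_2)) all reduce to 0 modulo the current basis, so we have a Gröbner basis.
Inter-reduce: drop elements whose leading term is divisible by another's, tail-reduce, and make monic.
Reduced Gröbner basis: {y²z + ⅔yz - ⅓y - 4/3, x - 3/56z - 53/56}.

Since the reduced bases disagree, the two ideals are not the same.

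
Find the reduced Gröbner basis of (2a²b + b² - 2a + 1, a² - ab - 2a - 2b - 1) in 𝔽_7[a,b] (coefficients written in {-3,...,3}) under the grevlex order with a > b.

G = {ab² + 2ab - b² - a + b - 3, b³ + ab - 3b² + a + 3b + 3, a² - ab - 2a - 2b - 1}

This is the nonlinear analogue of row-reducing a linear system.

f_1 = 2a²b + b² - 2a + 1, LT = a²b.
f_2 = a² - ab - 2a - 2b - 1, LT = a².

S(f_1,f_2): lcm = a²b. S = ab² + 2ab - b² - a + b - 3.
  leading term ab²: no divisor's leading term divides it; move ab² to the remainder.
  leading term ab: no divisor's leading term divides it; move 2ab to the remainder.
  leading term b²: no divisor's leading term divides it; move -b² to the remainder.
  leading term a: no divisor's leading term divides it; move -a to the remainder.
  leading term b: no divisor's leading term divides it; move b to the remainder.
  leading term 1: no divisor's leading term divides it; move -3 to the remainder.
  remainder ab² + 2ab - b² - a + b - 3 ≠ 0; add g_3 = ab² + 2ab - b² - a + b - 3 to the basis.

S(f_1,g_3): lcm = a²b². S = -2a²b + ab² - 3b³ + a² - 2ab + 3a - 3b.
  leading term a²b: subtract (-1)·f_1 from -2a²b + ab² - 3b³ + a² - 2ab + 3a - 3b → ab² - 3b³ + a² - 2ab + b² + a - 3b + 1
  leading term ab²: subtract (1)·g_3 from ab² - 3b³ + a² - 2ab + b² + a - 3b + 1 → -3b³ + a² + 3ab + 2b² + 2a + 3b - 3
  leading term b³: no divisor's leading term divides it; move -3b³ to the remainder.
  leading term a²: subtract (1)·f_2 from a² + 3ab + 2b² + 2a + 3b - 3 → -3ab + 2b² - 3a - 2b - 2
  leading term ab: no divisor's leading term divides it; move -3ab to the remainder.
  leading term b²: no divisor's leading term divides it; move 2b² to the remainder.
  leading term a: no divisor's leading term divides it; move -3a to the remainder.
  leading term b: no divisor's leading term divides it; move -2b to the remainder.
  leading term 1: no divisor's leading term divides it; move -2 to the remainder.
  remainder -3b³ - 3ab + 2b² - 3a - 2b - 2 ≠ 0; add g_4 = -3b³ - 3ab + 2b² - 3a - 2b - 2 to the basis.

The other S-polynomials (S(f_2,g_3), S(f_1,g_4), S(f_2,g_4), S(g_3,g_4)) all reduce to 0 modulo the current basis, so we have a Gröbner basis.
Inter-reduce: drop elements whose leading term is divisible by another's, tail-reduce, and make monic.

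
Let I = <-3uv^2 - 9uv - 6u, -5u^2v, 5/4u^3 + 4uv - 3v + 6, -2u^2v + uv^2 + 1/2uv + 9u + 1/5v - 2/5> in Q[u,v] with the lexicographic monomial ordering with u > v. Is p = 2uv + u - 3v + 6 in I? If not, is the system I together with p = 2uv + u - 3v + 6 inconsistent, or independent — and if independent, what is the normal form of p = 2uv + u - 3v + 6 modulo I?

First compute the reduced Gröbner basis of I by Buchberger's algorithm.
f_1 = -3uv^2 - 9uv - 6u, LT = uv^2.
f_2 = -5u^2v, LT = u^2v.
f_3 = 5/4u^3 + 4uv - 3v + 6, LT = u^3.
f_4 = -2u^2v + uv^2 + 1/2uv + 9u + 1/5v - 2/5, LT = u^2v.

S(f_1,f_2): lcm = u^2v^2. S = 3u^2v + 2u^2.
  leading term u^2v: subtract (-3/5)·f_2 from 3u^2v + 2u^2 → 2u^2
  leading term u^2: no divisor's leading term divides it; move 2u^2 to the remainder.
  remainder 2u^2 ≠ 0; add h_5 = 2u^2 to the basis.

S(f_1,f_3): lcm = u^3v^2. S = 3u^3v + 2u^3 - 16/5uv^3 + 12/5v^3 - 24/5v^2.
  leading term u^3v: subtract (-3/5u)·f_2 from 3u^3v + 2u^3 - 16/5uv^3 + 12/5v^3 - 24/5v^2 → 2u^3 - 16/5uv^3 + 12/5v^3 - 24/5v^2
  leading term u^3: subtract (8/5)·f_3 from 2u^3 - 16/5uv^3 + 12/5v^3 - 24/5v^2 → -16/5uv^3 - 32/5uv + 12/5v^3 - 24/5v^2 + 24/5v - 48/5
  leading term uv^3: subtract (16/15v)·f_1 from -16/5uv^3 - 32/5uv + 12/5v^3 - 24/5v^2 + 24/5v - 48/5 → 48/5uv^2 + 12/5v^3 - 24/5v^2 + 24/5v - 48/5
  leading term uv^2: subtract (-16/5)·f_1 from 48/5uv^2 + 12/5v^3 - 24/5v^2 + 24/5v - 48/5 → -144/5uv - 96/5u + 12/5v^3 - 24/5v^2 + 24/5v - 48/5
  leading term uv: no divisor's leading term divides it; move -144/5uv to the remainder.
  leading term u: no divisor's leading term divides it; move -96/5u to the remainder.
  leading term v^3: no divisor's leading term divides it; move 12/5v^3 to the remainder.
  leading term v^2: no divisor's leading term divides it; move -24/5v^2 to the remainder.
  leading term v: no divisor's leading term divides it; move 24/5v to the remainder.
  leading term 1: no divisor's leading term divides it; move -48/5 to the remainder.
  remainder -144/5uv - 96/5u + 12/5v^3 - 24/5v^2 + 24/5v - 48/5 ≠ 0; add h_6 = -144/5uv - 96/5u + 12/5v^3 - 24/5v^2 + 24/5v - 48/5 to the basis.

S(f_1,f_4): lcm = u^2v^2. S = 3u^2v + 2u^2 + 1/2uv^3 + 1/4uv^2 + 9/2uv + 1/10v^2 - 1/5v.
  leading term u^2v: subtract (-3/5)·f_2 from 3u^2v + 2u^2 + 1/2uv^3 + 1/4uv^2 + 9/2uv + 1/10v^2 - 1/5v → 2u^2 + 1/2uv^3 + 1/4uv^2 + 9/2uv + 1/10v^2 - 1/5v
  leading term u^2: subtract (1)·h_5 from 2u^2 + 1/2uv^3 + 1/4uv^2 + 9/2uv + 1/10v^2 - 1/5v → 1/2uv^3 + 1/4uv^2 + 9/2uv + 1/10v^2 - 1/5v
  leading term uv^3: subtract (-1/6v)·f_1 from 1/2uv^3 + 1/4uv^2 + 9/2uv + 1/10v^2 - 1/5v → -5/4uv^2 + 7/2uv + 1/10v^2 - 1/5v
  leading term uv^2: subtract (5/12)·f_1 from -5/4uv^2 + 7/2uv + 1/10v^2 - 1/5v → 29/4uv + 5/2u + 1/10v^2 - 1/5v
  leading term uv: subtract (-145/576)·h_6 from 29/4uv + 5/2u + 1/10v^2 - 1/5v → -7/3u + 29/48v^3 - 133/120v^2 + 121/120v - 29/12
  leading term u: no divisor's leading term divides it; move -7/3u to the remainder.
  leading term v^3: no divisor's leading term divides it; move 29/48v^3 to the remainder.
  leading term v^2: no divisor's leading term divides it; move -133/120v^2 to the remainder.
  leading term v: no divisor's leading term divides it; move 121/120v to the remainder.
  leading term 1: no divisor's leading term divides it; move -29/12 to the remainder.
  remainder -7/3u + 29/48v^3 - 133/120v^2 + 121/120v - 29/12 ≠ 0; add h_7 = -7/3u + 29/48v^3 - 133/120v^2 + 121/120v - 29/12 to the basis.

S(f_2,f_3): lcm = u^3v. S = -16/5uv^2 + 12/5v^2 - 24/5v.
  leading term uv^2: subtract (16/15)·f_1 from -16/5uv^2 + 12/5v^2 - 24/5v → 48/5uv + 32/5u + 12/5v^2 - 24/5v
  leading term uv: subtract (-1/3)·h_6 from 48/5uv + 32/5u + 12/5v^2 - 24/5v → 4/5v^3 + 4/5v^2 - 16/5v - 16/5
  leading term v^3: no divisor's leading term divides it; move 4/5v^3 to the remainder.
  leading term v^2: no divisor's leading term divides it; move 4/5v^2 to the remainder.
  leading term v: no divisor's leading term divides it; move -16/5v to the remainder.
  leading term 1: no divisor's leading term divides it; move -16/5 to the remainder.
  remainder 4/5v^3 + 4/5v^2 - 16/5v - 16/5 ≠ 0; add h_8 = 4/5v^3 + 4/5v^2 - 16/5v - 16/5 to the basis.

S(f_2,f_4): lcm = u^2v. S = 1/2uv^2 + 1/4uv + 9/2u + 1/10v - 1/5.
  leading term uv^2: subtract (-1/6)·f_1 from 1/2uv^2 + 1/4uv + 9/2u + 1/10v - 1/5 → -5/4uv + 7/2u + 1/10v - 1/5
  leading term uv: subtract (25/576)·h_6 from -5/4uv + 7/2u + 1/10v - 1/5 → 13/3u - 5/48v^3 + 5/24v^2 - 13/120v + 13/60
  leading term u: subtract (-13/7)·h_7 from 13/3u - 5/48v^3 + 5/24v^2 - 13/120v + 13/60 → 57/56v^3 - 37/20v^2 + 247/140v - 299/70
  leading term v^3: subtract (285/224)·h_8 from 57/56v^3 - 37/20v^2 + 247/140v - 299/70 → -803/280v^2 + 817/140v - 1/5
  leading term v^2: no divisor's leading term divides it; move -803/280v^2 to the remainder.
  leading term v: no divisor's leading term divides it; move 817/140v to the remainder.
  leading term 1: no divisor's leading term divides it; move -1/5 to the remainder.
  remainder -803/280v^2 + 817/140v - 1/5 ≠ 0; add h_9 = -803/280v^2 + 817/140v - 1/5 to the basis.

S(f_3,f_4): lcm = u^3v. S = 1/2u^2v^2 + 1/4u^2v + 9/2u^2 + 16/5uv^2 + 1/10uv - 1/5u - 12/5v^2 + 24/5v.
  leading term u^2v^2: subtract (-1/6u)·f_1 from 1/2u^2v^2 + 1/4u^2v + 9/2u^2 + 16/5uv^2 + 1/10uv - 1/5u - 12/5v^2 + 24/5v → -5/4u^2v + 7/2u^2 + 16/5uv^2 + 1/10uv - 1/5u - 12/5v^2 + 24/5v
  leading term u^2v: subtract (1/4)·f_2 from -5/4u^2v + 7/2u^2 + 16/5uv^2 + 1/10uv - 1/5u - 12/5v^2 + 24/5v → 7/2u^2 + 16/5uv^2 + 1/10uv - 1/5u - 12/5v^2 + 24/5v
  leading term u^2: subtract (7/4)·h_5 from 7/2u^2 + 16/5uv^2 + 1/10uv - 1/5u - 12/5v^2 + 24/5v → 16/5uv^2 + 1/10uv - 1/5u - 12/5v^2 + 24/5v
  leading term uv^2: subtract (-16/15)·f_1 from 16/5uv^2 + 1/10uv - 1/5u - 12/5v^2 + 24/5v → -19/2uv - 33/5u - 12/5v^2 + 24/5v
  leading term uv: subtract (95/288)·h_6 from -19/2uv - 33/5u - 12/5v^2 + 24/5v → -4/15u - 19/24v^3 - 49/60v^2 + 193/60v + 19/6
  leading term u: subtract (4/35)·h_7 from -4/15u - 19/24v^3 - 49/60v^2 + 193/60v + 19/6 → -241/280v^3 - 69/100v^2 + 2171/700v + 241/70
  leading term v^3: subtract (-241/224)·h_8 from -241/280v^3 - 69/100v^2 + 2171/700v + 241/70 → 239/1400v^2 - 239/700v
  leading term v^2: subtract (-239/4015)·h_9 from 239/1400v^2 - 239/700v → 239/40150v - 239/20075
  leading term v: no divisor's leading term divides it; move 239/40150v to the remainder.
  leading term 1: no divisor's leading term divides it; move -239/20075 to the remainder.
  remainder 239/40150v - 239/20075 ≠ 0; add h_10 = 239/40150v - 239/20075 to the basis.

The other S-polynomials (S(f_1,h_5), S(f_2,h_5), S(f_3,h_5), S(f_4,h_5), S(f_1,h_6), S(f_2,h_6), S(f_3,h_6), S(f_4,h_6), S(h_5,h_6), S(f_1,h_7), S(f_2,h_7), S(f_3,h_7), S(f_4,h_7), S(h_5,h_7), S(h_6,h_7), S(f_1,h_8), S(f_2,h_8), S(f_3,h_8), S(f_4,h_8), S(h_5,h_8), S(h_6,h_8), S(h_7,h_8), S(f_1,h_9), S(f_2,h_9), S(f_3,h_9), S(f_4,h_9), S(h_5,h_9), S(h_6,h_9), S(h_7,h_9), S(h_8,h_9), S(f_1,h_10), S(f_2,h_10), S(f_3,h_10), S(f_4,h_10), S(h_5,h_10), S(h_6,h_10), S(h_7,h_10), S(h_8,h_10), S(h_9,h_10)) all reduce to 0 modulo the current basis, so we have a Gröbner basis.
Inter-reduce: drop elements whose leading term is divisible by another's, tail-reduce, and make monic.
Reduced Gröbner basis: {u, v - 2}.
Label its elements g_1 = u, g_2 = v - 2.

Reduce p = 2uv + u - 3v + 6 modulo G:
  leading term uv: subtract (2v)·g_1 from 2uv + u - 3v + 6 → u - 3v + 6
  leading term u: subtract (1)·g_1 from u - 3v + 6 → -3v + 6
  leading term v: subtract (-3)·g_2 from -3v + 6 → 0
  normal form = 0.
Since the normal form is 0, p ∈ I.

Ideal membership is decidable via reduction modulo a Gröbner basis.

2uv + u - 3v + 6 lies in I (it reduces to 0).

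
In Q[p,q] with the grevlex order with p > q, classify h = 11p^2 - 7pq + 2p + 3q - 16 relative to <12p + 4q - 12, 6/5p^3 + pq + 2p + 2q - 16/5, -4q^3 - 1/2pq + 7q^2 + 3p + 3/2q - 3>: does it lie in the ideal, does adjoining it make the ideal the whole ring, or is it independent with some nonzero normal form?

First compute the reduced Gröbner basis of I by Buchberger's algorithm.
f_1 = 12p + 4q - 12, LT = p.
f_2 = 6/5p^3 + pq + 2p + 2q - 16/5, LT = p^3.
f_3 = -4q^3 - 1/2pq + 7q^2 + 3p + 3/2q - 3, LT = q^3.

S(f_1,f_2): lcm = p^3. S = 1/3p^2q - p^2 - 5/6pq - 5/3p - 5/3q + 8/3.
  reduce S modulo (f_1, f_2, f_3):
  remainder 7/648q^2 - 17/18q ≠ 0; add k_4 = 7/648q^2 - 17/18q to the basis.

S(f_3,k_4): lcm = q^3. S = 1/8pq + 2399/28q^2 - 3/4p - 3/8q + 3/4.
  reduce S modulo (f_1, f_2, f_3, k_4):
  remainder 733737/98q ≠ 0; add k_5 = 733737/98q to the basis.

The other S-polynomials (S(f_1,f_3), S(f_2,f_3), S(f_1,k_4), S(f_2,k_4), S(f_1,k_5), S(f_2,k_5), S(f_3,k_5), S(k_4,k_5)) all reduce to 0 modulo the current basis, so we have a Gröbner basis.
Inter-reduce: drop elements whose leading term is divisible by another's, tail-reduce, and make monic.
Reduced Gröbner basis: {p - 1, q}.
Label its elements g_1 = p - 1, g_2 = q.

Reduce h = 11p^2 - 7pq + 2p + 3q - 16 modulo G:
  leading term p^2: subtract (11p)·g_1 from 11p^2 - 7pq + 2p + 3q - 16 → -7pq + 13p + 3q - 16
  leading term pq: subtract (-7q)·g_1 from -7pq + 13p + 3q - 16 → 13p - 4q - 16
  leading term p: subtract (13)·g_1 from 13p - 4q - 16 → -4q - 3
  leading term q: subtract (-4)·g_2 from -4q - 3 → -3
  leading term 1: no divisor's leading term divides it; move -3 to the remainder.
  normal form = -3.
The normal form is nonzero, so h ∉ I. Since h minus its normal form lies in I, I + (h) = I + (r) where r = -3; decide whether this ideal is the whole ring.
Here r = -3 is a nonzero constant, hence a unit: 1 ∈ I + (h), the Gröbner basis of I + (h) is {1}, and the enlarged system has no common solution — adjoining h is inconsistent.

Adjoining 11p^2 - 7pq + 2p + 3q - 16 makes the ideal the whole ring: the system is inconsistent.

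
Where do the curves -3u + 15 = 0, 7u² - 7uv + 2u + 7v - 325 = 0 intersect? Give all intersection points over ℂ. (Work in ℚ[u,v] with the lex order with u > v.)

{(5, -5)}

Compute a lex Gröbner basis by Buchberger's algorithm.
f_1 = -3u + 15, LT = u.
f_2 = 7u² - 7uv + 2u + 7v - 325, LT = u².

S(f_1,f_2): lcm = u². S = uv - 37/7u - v + 325/7.
  leading term uv: subtract (-⅓v)·f_1 from uv - 37/7u - v + 325/7 → -37/7u + 4v + 325/7
  leading term u: subtract (37/21)·f_1 from -37/7u + 4v + 325/7 → 4v + 20
  leading term v: no divisor's leading term divides it; move 4v to the remainder.
  leading term 1: no divisor's leading term divides it; move 20 to the remainder.
  remainder 4v + 20 ≠ 0; add h_3 = 4v + 20 to the basis.

The other S-polynomials (S(f_1,h_3), S(f_2,h_3)) all reduce to 0 modulo the current basis, so we have a Gröbner basis.
Inter-reduce: drop elements whose leading term is divisible by another's, tail-reduce, and make monic.
Reduced Gröbner basis: {u - 5, v + 5}.

Since the basis is lex-ordered, v + 5 is univariate in v. Its roots are {-5}. Back-substituting each root into the other basis elements fixes the other coordinates.
  v = -5: the earlier basis element becomes u - 5 = 0, giving u = 5 — point (5, -5).
Check: every point annihilates each of the original generators.
This is the nonlinear analogue of row-reducing a linear system.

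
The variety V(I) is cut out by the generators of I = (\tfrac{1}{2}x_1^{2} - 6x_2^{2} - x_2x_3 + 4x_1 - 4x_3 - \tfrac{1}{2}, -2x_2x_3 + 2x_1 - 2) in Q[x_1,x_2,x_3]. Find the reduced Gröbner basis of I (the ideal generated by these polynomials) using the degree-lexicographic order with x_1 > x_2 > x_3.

G = {x_1^{2} - 12x_2^{2} + 6x_1 - 8x_3 + 1, x_2x_3 - x_1 + 1}

This is the nonlinear analogue of row-reducing a linear system.

f_1 = \tfrac{1}{2}x_1^{2} - 6x_2^{2} - x_2x_3 + 4x_1 - 4x_3 - \tfrac{1}{2}, LT = x_1^{2}.
f_2 = -2x_2x_3 + 2x_1 - 2, LT = x_2x_3.

The S-polynomials (S(f_1,f_2)) all reduce to 0 modulo the current basis, so we have a Gröbner basis.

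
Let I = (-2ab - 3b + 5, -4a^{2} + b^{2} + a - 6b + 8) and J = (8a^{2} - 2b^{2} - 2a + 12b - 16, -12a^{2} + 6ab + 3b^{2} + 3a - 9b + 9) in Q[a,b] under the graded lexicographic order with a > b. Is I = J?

Since reduced Gröbner bases are canonical representatives of ideals under a given ordering, it suffices to compute and compare them.
Buchberger on the first generating set:
f_1 = -2ab - 3b + 5, LT = ab.
f_2 = -4a^{2} + b^{2} + a - 6b + 8, LT = a^{2}.

S(f_1,f_2): lcm = a^{2}b. S = \tfrac{1}{4}b^{3} + \tfrac{7}{4}ab - \tfrac{3}{2}b^{2} - \tfrac{5}{2}a + 2b.
  leading term b^{3}: no divisor's leading term divides it; move \tfrac{1}{4}b^{3} to the remainder.
  leading term ab: subtract (-\tfrac{7}{8})·f_1 from \tfrac{7}{4}ab - \tfrac{3}{2}b^{2} - \tfrac{5}{2}a + 2b → -\tfrac{3}{2}b^{2} - \tfrac{5}{2}a - \tfrac{5}{8}b + \tfrac{35}{8}
  leading term b^{2}: no divisor's leading term divides it; move -\tfrac{3}{2}b^{2} to the remainder.
  leading term a: no divisor's leading term divides it; move -\tfrac{5}{2}a to the remainder.
  leading term b: no divisor's leading term divides it; move -\tfrac{5}{8}b to the remainder.
  leading term 1: no divisor's leading term divides it; move \tfrac{35}{8} to the remainder.
  remainder \tfrac{1}{4}b^{3} - \tfrac{3}{2}b^{2} - \tfrac{5}{2}a - \tfrac{5}{8}b + \tfrac{35}{8} ≠ 0; add g_3 = \tfrac{1}{4}b^{3} - \tfrac{3}{2}b^{2} - \tfrac{5}{2}a - \tfrac{5}{8}b + \tfrac{35}{8} to the basis.

The other S-polynomials (S(f_1,g_3), S(f_2,g_3)) all reduce to 0 modulo the current basis, so we have a Gröbner basis.
Inter-reduce: drop elements whose leading term is divisible by another's, tail-reduce, and make monic.
Reduced Gröbner basis: {b^{3} - 6b^{2} - 10a - \tfrac{5}{2}b + \tfrac{35}{2}, a^{2} - \tfrac{1}{4}b^{2} - \tfrac{1}{4}a + \tfrac{3}{2}b - 2, ab + \tfrac{3}{2}b - \tfrac{5}{2}}.

Buchberger on the second generating set:
h_1 = 8a^{2} - 2b^{2} - 2a + 12b - 16, LT = a^{2}.
h_2 = -12a^{2} + 6ab + 3b^{2} + 3a - 9b + 9, LT = a^{2}.

S(h_1,h_2): lcm = a^{2}. S = \tfrac{1}{2}ab + \tfrac{3}{4}b - \tfrac{5}{4}.
  leading term ab: no divisor's leading term divides it; move \tfrac{1}{2}ab to the remainder.
  leading term b: no divisor's leading term divides it; move \tfrac{3}{4}b to the remainder.
  leading term 1: no divisor's leading term divides it; move -\tfrac{5}{4} to the remainder.
  remainder \tfrac{1}{2}ab + \tfrac{3}{4}b - \tfrac{5}{4} ≠ 0; add k_3 = \tfrac{1}{2}ab + \tfrac{3}{4}b - \tfrac{5}{4} to the basis.

S(h_1,k_3): lcm = a^{2}b. S = -\tfrac{1}{4}b^{3} - \tfrac{7}{4}ab + \tfrac{3}{2}b^{2} + \tfrac{5}{2}a - 2b.
  leading term b^{3}: no divisor's leading term divides it; move -\tfrac{1}{4}b^{3} to the remainder.
  leading term ab: subtract (-\tfrac{7}{2})·k_3 from -\tfrac{7}{4}ab + \tfrac{3}{2}b^{2} + \tfrac{5}{2}a - 2b → \tfrac{3}{2}b^{2} + \tfrac{5}{2}a + \tfrac{5}{8}b - \tfrac{35}{8}
  leading term b^{2}: no divisor's leading term divides it; move \tfrac{3}{2}b^{2} to the remainder.
  leading term a: no divisor's leading term divides it; move \tfrac{5}{2}a to the remainder.
  leading term b: no divisor's leading term divides it; move \tfrac{5}{8}b to the remainder.
  leading term 1: no divisor's leading term divides it; move -\tfrac{35}{8} to the remainder.
  remainder -\tfrac{1}{4}b^{3} + \tfrac{3}{2}b^{2} + \tfrac{5}{2}a + \tfrac{5}{8}b - \tfrac{35}{8} ≠ 0; add k_4 = -\tfrac{1}{4}b^{3} + \tfrac{3}{2}b^{2} + \tfrac{5}{2}a + \tfrac{5}{8}b - \tfrac{35}{8} to the basis.

The other S-polynomials (S(h_2,k_3), S(h_1,k_4), S(h_2,k_4), S(k_3,k_4)) all reduce to 0 modulo the current basis, so we have a Gröbner basis.
Inter-reduce: drop elements whose leading term is divisible by another's, tail-reduce, and make monic.
Reduced Gröbner basis: {b^{3} - 6b^{2} - 10a - \tfrac{5}{2}b + \tfrac{35}{2}, a^{2} - \tfrac{1}{4}b^{2} - \tfrac{1}{4}a + \tfrac{3}{2}b - 2, ab + \tfrac{3}{2}b - \tfrac{5}{2}}.

The two bases agree; hence the ideals are identical.

Yes, the ideals are equal.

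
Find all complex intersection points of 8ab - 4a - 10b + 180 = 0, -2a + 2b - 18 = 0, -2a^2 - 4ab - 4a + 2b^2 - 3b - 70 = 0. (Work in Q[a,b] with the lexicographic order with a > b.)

{(-5, 4)}

Compute a lex Gröbner basis by Buchberger's algorithm.
f_1 = 8ab - 4a - 10b + 180, LT = ab.
f_2 = -2a + 2b - 18, LT = a.
f_3 = -2a^2 - 4ab - 4a + 2b^2 - 3b - 70, LT = a^2.

S(f_1,f_2): lcm = ab. S = -1/2a + b^2 - 41/4b + 45/2.
  reduce S modulo (f_1, f_2, f_3):
  remainder b^2 - 43/4b + 27 ≠ 0; add h_4 = b^2 - 43/4b + 27 to the basis.

S(f_1,f_3): lcm = a^2b. S = -1/2a^2 - 2ab^2 - 13/4ab + 45/2a + b^3 - 3/2b^2 - 35b.
  reduce S modulo (f_1, f_2, f_3, h_4):
  remainder 297/4b - 297 ≠ 0; add h_5 = 297/4b - 297 to the basis.

The other S-polynomials (S(f_2,f_3), S(f_1,h_4), S(f_2,h_4), S(f_3,h_4), S(f_1,h_5), S(f_2,h_5), S(f_3,h_5), S(h_4,h_5)) all reduce to 0 modulo the current basis, so we have a Gröbner basis.
Inter-reduce: drop elements whose leading term is divisible by another's, tail-reduce, and make monic.
Reduced Gröbner basis: {a + 5, b - 4}.

A lex Gröbner basis eliminates variables successively. Here b - 4 depends only on b, with roots {4}; lifting each root through the earlier basis elements recovers the full solutions.
  b = 4: the earlier basis element becomes a + 5 = 0, giving a = -5 — point (-5, 4).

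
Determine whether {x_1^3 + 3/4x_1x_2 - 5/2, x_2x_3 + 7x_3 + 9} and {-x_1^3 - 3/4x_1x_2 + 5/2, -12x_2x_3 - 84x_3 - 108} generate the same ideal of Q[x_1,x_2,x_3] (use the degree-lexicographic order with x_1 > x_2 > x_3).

Yes, the ideals are equal.

Since reduced Gröbner bases are canonical representatives of ideals under a given ordering, it suffices to compute and compare them.
Buchberger on the first generating set:
f_1 = x_1^3 + 3/4x_1x_2 - 5/2, LT = x_1^3.
f_2 = x_2x_3 + 7x_3 + 9, LT = x_2x_3.

The S-polynomials (S(f_1,f_2)) all reduce to 0 modulo the current basis, so we have a Gröbner basis.
Inter-reduce: drop elements whose leading term is divisible by another's, tail-reduce, and make monic.
Reduced Gröbner basis: {x_1^3 + 3/4x_1x_2 - 5/2, x_2x_3 + 7x_3 + 9}.

Buchberger on the second generating set:
h_1 = -x_1^3 - 3/4x_1x_2 + 5/2, LT = x_1^3.
h_2 = -12x_2x_3 - 84x_3 - 108, LT = x_2x_3.

The S-polynomials (S(h_1,h_2)) all reduce to 0 modulo the current basis, so we have a Gröbner basis.
Inter-reduce: drop elements whose leading term is divisible by another's, tail-reduce, and make monic.
Reduced Gröbner basis: {x_1^3 + 3/4x_1x_2 - 5/2, x_2x_3 + 7x_3 + 9}.

These coincide, so the ideals are equal.
The same test decides containment: I ⊆ J iff every generator of I reduces to 0 modulo a Gröbner basis of J.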